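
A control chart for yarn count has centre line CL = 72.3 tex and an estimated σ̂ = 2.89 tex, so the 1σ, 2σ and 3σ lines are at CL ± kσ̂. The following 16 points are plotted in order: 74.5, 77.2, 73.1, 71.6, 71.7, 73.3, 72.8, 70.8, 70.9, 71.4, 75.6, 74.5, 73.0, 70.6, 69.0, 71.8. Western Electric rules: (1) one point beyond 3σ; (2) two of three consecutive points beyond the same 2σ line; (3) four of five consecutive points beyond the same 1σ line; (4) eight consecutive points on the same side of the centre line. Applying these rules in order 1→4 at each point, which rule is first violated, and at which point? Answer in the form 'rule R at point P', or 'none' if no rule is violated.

none

Zone of each point (C = within 1σ̂, B = 1σ̂–2σ̂, A = 2σ̂–3σ̂, * = beyond 3σ̂; sign = side of CL): 1:+C, 2:+B, 3:+C, 4:-C, 5:-C, 6:+C, 7:+C, 8:-C, 9:-C, 10:-C, 11:+B, 12:+C, 13:+C, 14:-C, 15:-B, 16:-C
No rule fires across all 16 points.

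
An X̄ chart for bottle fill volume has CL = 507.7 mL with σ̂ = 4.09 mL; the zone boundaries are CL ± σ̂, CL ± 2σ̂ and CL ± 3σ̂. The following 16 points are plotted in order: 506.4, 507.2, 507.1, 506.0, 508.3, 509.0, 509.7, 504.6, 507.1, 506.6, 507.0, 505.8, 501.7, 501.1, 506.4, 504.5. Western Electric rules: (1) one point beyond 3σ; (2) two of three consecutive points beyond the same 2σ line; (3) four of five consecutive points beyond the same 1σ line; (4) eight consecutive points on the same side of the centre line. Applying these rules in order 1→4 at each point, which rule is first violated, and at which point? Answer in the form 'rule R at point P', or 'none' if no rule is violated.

Zone of each point (C = within 1σ̂, B = 1σ̂–2σ̂, A = 2σ̂–3σ̂, * = beyond 3σ̂; sign = side of CL): 1:-C, 2:-C, 3:-C, 4:-C, 5:+C, 6:+C, 7:+C, 8:-C, 9:-C, 10:-C, 11:-C, 12:-C, 13:-B, 14:-B, 15:-C, 16:-C
Rule 4 (eight consecutive points on the same side of the centre line) is satisfied at point 15.

rule 4 at point 15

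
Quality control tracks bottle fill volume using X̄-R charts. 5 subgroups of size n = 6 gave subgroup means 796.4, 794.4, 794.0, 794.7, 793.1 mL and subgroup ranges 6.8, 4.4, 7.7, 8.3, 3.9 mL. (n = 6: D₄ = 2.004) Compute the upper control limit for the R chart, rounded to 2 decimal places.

R̄ = (6.8 + 4.4 + 7.7 + 8.3 + 3.9) / 5 = 31.1000 / 5 = 6.2200
UCL_R = D₄·R̄ = 2.004 × 6.2200 = 12.4649

12.46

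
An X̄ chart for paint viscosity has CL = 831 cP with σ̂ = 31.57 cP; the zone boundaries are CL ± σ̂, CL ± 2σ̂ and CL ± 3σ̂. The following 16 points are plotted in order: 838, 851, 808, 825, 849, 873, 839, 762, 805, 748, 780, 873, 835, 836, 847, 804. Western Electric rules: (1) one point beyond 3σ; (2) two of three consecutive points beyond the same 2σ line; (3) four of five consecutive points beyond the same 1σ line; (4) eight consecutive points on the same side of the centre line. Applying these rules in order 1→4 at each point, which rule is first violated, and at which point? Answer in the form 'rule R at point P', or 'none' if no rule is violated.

Zone of each point (C = within 1σ̂, B = 1σ̂–2σ̂, A = 2σ̂–3σ̂, * = beyond 3σ̂; sign = side of CL): 1:+C, 2:+C, 3:-C, 4:-C, 5:+C, 6:+B, 7:+C, 8:-A, 9:-C, 10:-A, 11:-B, 12:+B, 13:+C, 14:+C, 15:+C, 16:-C
Rule 2 (two of three consecutive points beyond the same 2σ limit) is satisfied at point 10.

rule 2 at point 10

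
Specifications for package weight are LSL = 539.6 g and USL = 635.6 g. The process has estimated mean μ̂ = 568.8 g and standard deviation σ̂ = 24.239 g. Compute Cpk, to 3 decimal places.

Cpu = (USL − μ̂) / (3σ̂) = (635.6 − 568.8) / (3 × 24.239) = 0.9186; Cpl = (μ̂ − LSL) / (3σ̂) = (568.8 − 539.6) / (3 × 24.239) = 0.4016; Cpk = min(Cpu, Cpl) = 0.4016

0.402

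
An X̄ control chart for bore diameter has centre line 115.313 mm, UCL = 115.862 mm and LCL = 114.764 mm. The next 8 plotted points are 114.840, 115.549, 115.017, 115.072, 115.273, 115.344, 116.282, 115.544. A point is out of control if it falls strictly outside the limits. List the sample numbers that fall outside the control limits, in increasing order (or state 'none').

Compare each point to [114.764, 115.862]: sample 7 = 116.282 > UCL.

7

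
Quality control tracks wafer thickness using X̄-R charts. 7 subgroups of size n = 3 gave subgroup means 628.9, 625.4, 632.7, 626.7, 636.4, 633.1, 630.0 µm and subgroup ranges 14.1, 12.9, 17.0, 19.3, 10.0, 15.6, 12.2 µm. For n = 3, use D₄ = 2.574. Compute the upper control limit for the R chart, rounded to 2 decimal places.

37.18

R̄ = (14.1 + 12.9 + 17.0 + 19.3 + 10.0 + 15.6 + 12.2) / 7 = 101.1000 / 7 = 14.4429
UCL_R = D₄·R̄ = 2.574 × 14.4429 = 37.1759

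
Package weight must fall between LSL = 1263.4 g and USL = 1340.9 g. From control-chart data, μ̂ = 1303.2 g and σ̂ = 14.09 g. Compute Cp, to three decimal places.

0.917

Cp = (USL − LSL) / (6σ̂) = (1340.9 − 1263.4) / (6 × 14.09) = 77.5000 / 84.5400 = 0.9167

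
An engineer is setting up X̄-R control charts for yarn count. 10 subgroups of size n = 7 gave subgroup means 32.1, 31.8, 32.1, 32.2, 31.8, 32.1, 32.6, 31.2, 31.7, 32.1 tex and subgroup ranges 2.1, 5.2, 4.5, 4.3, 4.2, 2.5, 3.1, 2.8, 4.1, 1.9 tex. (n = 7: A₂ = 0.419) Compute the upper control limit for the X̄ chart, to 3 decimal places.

X̄̄ = (32.1 + 31.8 + 32.1 + 32.2 + 31.8 + 32.1 + 32.6 + 31.2 + 31.7 + 32.1) / 10 = 319.7000 / 10 = 31.9700
R̄ = (2.1 + 5.2 + 4.5 + 4.3 + 4.2 + 2.5 + 3.1 + 2.8 + 4.1 + 1.9) / 10 = 34.7000 / 10 = 3.4700
UCL = X̄̄ + A₂·R̄ = 31.9700 + 0.419 × 3.4700 = 33.4239

33.424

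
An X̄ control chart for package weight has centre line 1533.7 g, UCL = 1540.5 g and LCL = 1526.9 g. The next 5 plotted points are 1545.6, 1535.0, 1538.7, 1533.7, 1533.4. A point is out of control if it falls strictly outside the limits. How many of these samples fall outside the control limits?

1

Compare each point to [1526.9, 1540.5]: sample 1 = 1545.6 > UCL.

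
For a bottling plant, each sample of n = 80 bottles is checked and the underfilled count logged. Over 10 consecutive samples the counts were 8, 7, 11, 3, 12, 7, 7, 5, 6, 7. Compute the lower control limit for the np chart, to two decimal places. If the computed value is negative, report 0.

p̄ = Σdᵢ / (k·n) = 73 / (10 × 80) = 0.09125
LCL = np̄ − 3·√(np̄(1−p̄)) = 7.3000 − 3 × 2.5756 = -0.4269 → 0 (negative, so LCL = 0)

0.00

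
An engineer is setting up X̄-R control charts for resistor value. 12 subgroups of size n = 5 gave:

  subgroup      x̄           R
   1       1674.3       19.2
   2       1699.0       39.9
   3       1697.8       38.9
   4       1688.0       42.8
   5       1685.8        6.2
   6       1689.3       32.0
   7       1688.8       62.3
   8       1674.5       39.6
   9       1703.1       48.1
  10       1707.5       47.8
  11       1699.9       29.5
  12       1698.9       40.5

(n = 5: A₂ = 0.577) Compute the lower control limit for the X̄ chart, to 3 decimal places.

1670.758

X̄̄ = (1674.3 + 1699.0 + 1697.8 + 1688.0 + 1685.8 + 1689.3 + 1688.8 + 1674.5 + 1703.1 + 1707.5 + 1699.9 + 1698.9) / 12 = 20306.9000 / 12 = 1692.2417
R̄ = (19.2 + 39.9 + 38.9 + 42.8 + 6.2 + 32.0 + 62.3 + 39.6 + 48.1 + 47.8 + 29.5 + 40.5) / 12 = 446.8000 / 12 = 37.2333
LCL = X̄̄ − A₂·R̄ = 1692.2417 − 0.577 × 37.2333 = 1670.7580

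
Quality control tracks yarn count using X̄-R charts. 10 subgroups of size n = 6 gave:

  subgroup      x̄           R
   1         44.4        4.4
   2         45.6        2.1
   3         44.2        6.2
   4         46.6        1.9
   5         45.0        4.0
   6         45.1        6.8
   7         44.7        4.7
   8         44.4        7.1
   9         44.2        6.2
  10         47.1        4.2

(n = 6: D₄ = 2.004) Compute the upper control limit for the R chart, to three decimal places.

R̄ = (4.4 + 2.1 + 6.2 + 1.9 + 4.0 + 6.8 + 4.7 + 7.1 + 6.2 + 4.2) / 10 = 47.6000 / 10 = 4.7600
UCL_R = D₄·R̄ = 2.004 × 4.7600 = 9.5390

9.539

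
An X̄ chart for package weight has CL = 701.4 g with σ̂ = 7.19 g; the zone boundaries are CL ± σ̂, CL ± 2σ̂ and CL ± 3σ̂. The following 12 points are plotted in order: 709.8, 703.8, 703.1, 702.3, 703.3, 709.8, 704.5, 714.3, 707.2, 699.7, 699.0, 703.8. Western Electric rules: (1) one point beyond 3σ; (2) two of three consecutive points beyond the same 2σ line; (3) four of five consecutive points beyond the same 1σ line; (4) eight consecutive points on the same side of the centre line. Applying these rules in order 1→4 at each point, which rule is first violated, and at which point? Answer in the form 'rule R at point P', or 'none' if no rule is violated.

Zone of each point (C = within 1σ̂, B = 1σ̂–2σ̂, A = 2σ̂–3σ̂, * = beyond 3σ̂; sign = side of CL): 1:+B, 2:+C, 3:+C, 4:+C, 5:+C, 6:+B, 7:+C, 8:+B, 9:+C, 10:-C, 11:-C, 12:+C
Rule 4 (eight consecutive points on the same side of the centre line) is satisfied at point 8.

rule 4 at point 8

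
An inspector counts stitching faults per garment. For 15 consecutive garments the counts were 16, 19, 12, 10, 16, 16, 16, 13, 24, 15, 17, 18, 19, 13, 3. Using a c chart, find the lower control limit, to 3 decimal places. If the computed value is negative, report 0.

3.463

c̄ = (16 + 19 + 12 + 10 + 16 + 16 + 16 + 13 + 24 + 15 + 17 + 18 + 19 + 13 + 3) / 15 = 227 / 15 = 15.1333
LCL = c̄ − 3√c̄ = 15.1333 − 3 × 3.8902 = 3.4629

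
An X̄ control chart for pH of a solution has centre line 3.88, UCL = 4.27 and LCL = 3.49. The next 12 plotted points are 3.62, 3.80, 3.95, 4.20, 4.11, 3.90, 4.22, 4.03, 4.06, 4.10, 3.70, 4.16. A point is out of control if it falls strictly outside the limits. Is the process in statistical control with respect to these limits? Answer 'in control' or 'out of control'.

in control

All 12 points lie within [3.49, 4.27].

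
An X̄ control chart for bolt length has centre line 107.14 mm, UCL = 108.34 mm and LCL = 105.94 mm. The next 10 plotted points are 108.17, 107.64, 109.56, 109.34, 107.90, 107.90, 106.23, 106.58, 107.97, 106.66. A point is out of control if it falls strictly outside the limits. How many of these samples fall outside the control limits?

Compare each point to [105.94, 108.34]: sample 3 = 109.56 > UCL; sample 4 = 109.34 > UCL.

2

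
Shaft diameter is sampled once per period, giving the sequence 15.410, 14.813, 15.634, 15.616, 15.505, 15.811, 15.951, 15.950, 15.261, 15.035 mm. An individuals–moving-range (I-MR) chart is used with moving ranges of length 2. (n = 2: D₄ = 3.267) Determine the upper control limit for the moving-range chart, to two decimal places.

Moving ranges: 0.597, 0.821, 0.018, 0.111, 0.306, 0.140, 0.001, 0.689, 0.226; M̄R̄ = 2.9090 / 9 = 0.3232
UCL_MR = D₄·M̄R̄ = 3.267 × 0.3232 = 1.0560

1.06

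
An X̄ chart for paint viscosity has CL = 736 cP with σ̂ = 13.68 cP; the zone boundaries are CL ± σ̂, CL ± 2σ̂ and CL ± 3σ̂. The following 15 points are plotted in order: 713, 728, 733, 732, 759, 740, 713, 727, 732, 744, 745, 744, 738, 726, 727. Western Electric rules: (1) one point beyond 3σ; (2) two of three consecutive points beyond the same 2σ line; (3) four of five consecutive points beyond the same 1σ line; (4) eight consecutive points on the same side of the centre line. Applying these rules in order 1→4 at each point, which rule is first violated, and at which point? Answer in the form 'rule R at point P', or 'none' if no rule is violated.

Zone of each point (C = within 1σ̂, B = 1σ̂–2σ̂, A = 2σ̂–3σ̂, * = beyond 3σ̂; sign = side of CL): 1:-B, 2:-C, 3:-C, 4:-C, 5:+B, 6:+C, 7:-B, 8:-C, 9:-C, 10:+C, 11:+C, 12:+C, 13:+C, 14:-C, 15:-C
No rule fires across all 15 points.

none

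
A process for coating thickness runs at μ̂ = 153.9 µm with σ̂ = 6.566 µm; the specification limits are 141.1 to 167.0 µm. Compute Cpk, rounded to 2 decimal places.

Cpu = (USL − μ̂) / (3σ̂) = (167.0 − 153.9) / (3 × 6.566) = 0.6650; Cpl = (μ̂ − LSL) / (3σ̂) = (153.9 − 141.1) / (3 × 6.566) = 0.6498; Cpk = min(Cpu, Cpl) = 0.6498

0.65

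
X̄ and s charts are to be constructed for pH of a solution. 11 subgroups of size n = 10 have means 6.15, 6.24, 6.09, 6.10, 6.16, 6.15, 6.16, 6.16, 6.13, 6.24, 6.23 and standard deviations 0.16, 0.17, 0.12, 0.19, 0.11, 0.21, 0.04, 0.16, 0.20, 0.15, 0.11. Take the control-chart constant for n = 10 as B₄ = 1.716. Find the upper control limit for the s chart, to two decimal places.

0.25

s̄ = (0.16 + 0.17 + 0.12 + 0.19 + 0.11 + 0.21 + 0.04 + 0.16 + 0.20 + 0.15 + 0.11) / 11 = 0.1473
UCL_s = B₄·s̄ = 1.716 × 0.1473 = 0.2527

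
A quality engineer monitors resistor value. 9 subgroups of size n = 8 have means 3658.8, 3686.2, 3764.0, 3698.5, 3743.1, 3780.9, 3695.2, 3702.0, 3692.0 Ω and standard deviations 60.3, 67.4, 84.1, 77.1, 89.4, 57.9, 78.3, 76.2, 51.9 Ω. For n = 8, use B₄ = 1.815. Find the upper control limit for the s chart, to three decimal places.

s̄ = (60.3 + 67.4 + 84.1 + 77.1 + 89.4 + 57.9 + 78.3 + 76.2 + 51.9) / 9 = 71.4000
UCL_s = B₄·s̄ = 1.815 × 71.4000 = 129.5910

129.591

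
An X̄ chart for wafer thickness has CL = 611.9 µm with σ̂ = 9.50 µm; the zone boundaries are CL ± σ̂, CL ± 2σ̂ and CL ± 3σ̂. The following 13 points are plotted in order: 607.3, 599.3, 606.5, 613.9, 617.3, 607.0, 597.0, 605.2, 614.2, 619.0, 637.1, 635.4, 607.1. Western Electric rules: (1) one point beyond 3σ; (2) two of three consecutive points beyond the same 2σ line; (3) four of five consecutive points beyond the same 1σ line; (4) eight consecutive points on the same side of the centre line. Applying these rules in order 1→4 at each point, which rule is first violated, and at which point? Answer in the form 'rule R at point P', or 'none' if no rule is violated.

Zone of each point (C = within 1σ̂, B = 1σ̂–2σ̂, A = 2σ̂–3σ̂, * = beyond 3σ̂; sign = side of CL): 1:-C, 2:-B, 3:-C, 4:+C, 5:+C, 6:-C, 7:-B, 8:-C, 9:+C, 10:+C, 11:+A, 12:+A, 13:-C
Rule 2 (two of three consecutive points beyond the same 2σ limit) is satisfied at point 12.

rule 2 at point 12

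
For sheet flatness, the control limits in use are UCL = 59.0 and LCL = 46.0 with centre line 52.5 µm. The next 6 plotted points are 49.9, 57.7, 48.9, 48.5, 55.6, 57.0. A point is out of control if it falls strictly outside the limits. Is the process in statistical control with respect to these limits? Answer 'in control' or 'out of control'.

All 6 points lie within [46.0, 59.0].

in control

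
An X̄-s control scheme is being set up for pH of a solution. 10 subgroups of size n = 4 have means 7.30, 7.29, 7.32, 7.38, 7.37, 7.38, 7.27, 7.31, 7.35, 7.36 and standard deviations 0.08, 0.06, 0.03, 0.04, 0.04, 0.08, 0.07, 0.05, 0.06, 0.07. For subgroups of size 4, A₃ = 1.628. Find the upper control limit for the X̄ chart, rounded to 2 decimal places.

X̄̄ = (7.30 + 7.29 + 7.32 + 7.38 + 7.37 + 7.38 + 7.27 + 7.31 + 7.35 + 7.36) / 10 = 7.3330
s̄ = (0.08 + 0.06 + 0.03 + 0.04 + 0.04 + 0.08 + 0.07 + 0.05 + 0.06 + 0.07) / 10 = 0.0580
UCL = X̄̄ + A₃·s̄ = 7.3330 + 1.628 × 0.0580 = 7.4274

7.43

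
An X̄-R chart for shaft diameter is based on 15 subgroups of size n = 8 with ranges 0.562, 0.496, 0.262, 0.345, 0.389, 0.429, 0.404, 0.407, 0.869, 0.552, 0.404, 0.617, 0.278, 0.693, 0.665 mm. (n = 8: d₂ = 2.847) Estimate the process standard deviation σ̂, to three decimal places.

0.173

R̄ = (0.562 + 0.496 + 0.262 + 0.345 + 0.389 + 0.429 + 0.404 + 0.407 + 0.869 + 0.552 + 0.404 + 0.617 + 0.278 + 0.693 + 0.665) / 15 = 0.4915
σ̂ = R̄ / d₂ = 0.4915 / 2.847 = 0.1726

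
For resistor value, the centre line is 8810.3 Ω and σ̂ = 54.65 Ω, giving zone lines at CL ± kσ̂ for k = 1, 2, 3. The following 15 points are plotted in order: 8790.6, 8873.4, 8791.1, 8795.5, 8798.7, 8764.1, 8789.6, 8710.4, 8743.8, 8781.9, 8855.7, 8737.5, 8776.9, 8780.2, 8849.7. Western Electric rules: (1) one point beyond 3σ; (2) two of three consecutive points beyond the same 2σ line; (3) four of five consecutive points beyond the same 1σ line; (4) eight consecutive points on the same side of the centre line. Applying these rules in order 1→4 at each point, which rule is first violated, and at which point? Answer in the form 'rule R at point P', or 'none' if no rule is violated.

rule 4 at point 10

Zone of each point (C = within 1σ̂, B = 1σ̂–2σ̂, A = 2σ̂–3σ̂, * = beyond 3σ̂; sign = side of CL): 1:-C, 2:+B, 3:-C, 4:-C, 5:-C, 6:-C, 7:-C, 8:-B, 9:-B, 10:-C, 11:+C, 12:-B, 13:-C, 14:-C, 15:+C
Rule 4 (eight consecutive points on the same side of the centre line) is satisfied at point 10.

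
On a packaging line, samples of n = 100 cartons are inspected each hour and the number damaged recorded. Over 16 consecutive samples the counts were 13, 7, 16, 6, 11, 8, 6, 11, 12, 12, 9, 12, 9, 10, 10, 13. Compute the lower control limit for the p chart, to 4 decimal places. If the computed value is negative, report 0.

p̄ = Σdᵢ / (k·n) = 165 / (16 × 100) = 0.10312
LCL = p̄ − 3·√(p̄(1−p̄)/n) = 0.10312 − 3 × 0.03041 = 0.01189

0.0119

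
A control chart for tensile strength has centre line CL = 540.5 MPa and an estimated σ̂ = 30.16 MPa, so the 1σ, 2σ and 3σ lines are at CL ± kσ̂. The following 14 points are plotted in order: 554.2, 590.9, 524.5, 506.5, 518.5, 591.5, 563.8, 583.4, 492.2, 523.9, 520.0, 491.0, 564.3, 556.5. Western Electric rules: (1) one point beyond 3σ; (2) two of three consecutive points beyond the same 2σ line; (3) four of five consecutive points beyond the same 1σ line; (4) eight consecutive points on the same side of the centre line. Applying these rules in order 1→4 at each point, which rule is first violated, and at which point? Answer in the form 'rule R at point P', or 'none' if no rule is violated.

none

Zone of each point (C = within 1σ̂, B = 1σ̂–2σ̂, A = 2σ̂–3σ̂, * = beyond 3σ̂; sign = side of CL): 1:+C, 2:+B, 3:-C, 4:-B, 5:-C, 6:+B, 7:+C, 8:+B, 9:-B, 10:-C, 11:-C, 12:-B, 13:+C, 14:+C
No rule fires across all 14 points.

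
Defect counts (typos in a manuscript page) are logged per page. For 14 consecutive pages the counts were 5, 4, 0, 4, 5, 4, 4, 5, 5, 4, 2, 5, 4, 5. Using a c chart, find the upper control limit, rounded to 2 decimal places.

10.00

c̄ = (5 + 4 + 0 + 4 + 5 + 4 + 4 + 5 + 5 + 4 + 2 + 5 + 4 + 5) / 14 = 56 / 14 = 4.0000
UCL = c̄ + 3√c̄ = 4.0000 + 3 × √4.0000 = 4.0000 + 3 × 2.0000 = 10.0000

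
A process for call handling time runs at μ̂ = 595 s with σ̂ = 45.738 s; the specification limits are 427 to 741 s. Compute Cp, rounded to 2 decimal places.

Cp = (USL − LSL) / (6σ̂) = (741 − 427) / (6 × 45.738) = 314.0000 / 274.4280 = 1.1442

1.14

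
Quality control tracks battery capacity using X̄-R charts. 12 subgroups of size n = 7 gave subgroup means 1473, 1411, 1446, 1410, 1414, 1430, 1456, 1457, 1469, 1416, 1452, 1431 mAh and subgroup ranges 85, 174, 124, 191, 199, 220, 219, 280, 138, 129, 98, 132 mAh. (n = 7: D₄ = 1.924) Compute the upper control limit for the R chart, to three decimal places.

318.903

R̄ = (85 + 174 + 124 + 191 + 199 + 220 + 219 + 280 + 138 + 129 + 98 + 132) / 12 = 1989.0000 / 12 = 165.7500
UCL_R = D₄·R̄ = 1.924 × 165.7500 = 318.9030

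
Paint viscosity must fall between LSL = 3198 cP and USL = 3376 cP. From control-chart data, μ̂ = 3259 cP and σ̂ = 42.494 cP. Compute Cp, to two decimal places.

0.70

Cp = (USL − LSL) / (6σ̂) = (3376 − 3198) / (6 × 42.494) = 178.0000 / 254.9640 = 0.6981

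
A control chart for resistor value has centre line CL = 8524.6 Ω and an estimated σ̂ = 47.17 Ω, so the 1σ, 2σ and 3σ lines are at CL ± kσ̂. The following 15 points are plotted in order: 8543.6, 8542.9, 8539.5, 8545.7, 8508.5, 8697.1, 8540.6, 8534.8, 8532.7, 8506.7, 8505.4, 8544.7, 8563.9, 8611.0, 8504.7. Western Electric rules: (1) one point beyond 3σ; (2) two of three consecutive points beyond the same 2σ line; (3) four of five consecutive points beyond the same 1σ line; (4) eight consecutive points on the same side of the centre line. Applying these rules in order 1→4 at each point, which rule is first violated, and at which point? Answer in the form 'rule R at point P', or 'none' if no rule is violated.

rule 1 at point 6

Zone of each point (C = within 1σ̂, B = 1σ̂–2σ̂, A = 2σ̂–3σ̂, * = beyond 3σ̂; sign = side of CL): 1:+C, 2:+C, 3:+C, 4:+C, 5:-C, 6:+*, 7:+C, 8:+C, 9:+C, 10:-C, 11:-C, 12:+C, 13:+C, 14:+B, 15:-C
Rule 1 (one point beyond the 3σ limits) is satisfied at point 6.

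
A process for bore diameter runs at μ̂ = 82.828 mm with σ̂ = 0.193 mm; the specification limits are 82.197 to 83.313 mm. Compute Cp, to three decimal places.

0.964

Cp = (USL − LSL) / (6σ̂) = (83.313 − 82.197) / (6 × 0.193) = 1.1160 / 1.1580 = 0.9637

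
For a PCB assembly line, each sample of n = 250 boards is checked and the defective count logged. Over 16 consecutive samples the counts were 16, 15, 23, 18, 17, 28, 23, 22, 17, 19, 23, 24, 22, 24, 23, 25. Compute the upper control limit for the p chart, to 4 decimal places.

p̄ = Σdᵢ / (k·n) = 339 / (16 × 250) = 0.08475
UCL = p̄ + 3·√(p̄(1−p̄)/n) = 0.08475 + 3 × √(0.08475×0.91525/250) = 0.08475 + 3 × 0.01761 = 0.13759

0.1376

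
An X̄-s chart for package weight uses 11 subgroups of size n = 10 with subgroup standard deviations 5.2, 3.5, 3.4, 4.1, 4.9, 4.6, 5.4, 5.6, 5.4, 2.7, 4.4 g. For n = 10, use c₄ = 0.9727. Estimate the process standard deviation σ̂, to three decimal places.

4.598

s̄ = (5.2 + 3.5 + 3.4 + 4.1 + 4.9 + 4.6 + 5.4 + 5.6 + 5.4 + 2.7 + 4.4) / 11 = 4.4727
σ̂ = s̄ / c₄ = 4.4727 / 0.9727 = 4.5983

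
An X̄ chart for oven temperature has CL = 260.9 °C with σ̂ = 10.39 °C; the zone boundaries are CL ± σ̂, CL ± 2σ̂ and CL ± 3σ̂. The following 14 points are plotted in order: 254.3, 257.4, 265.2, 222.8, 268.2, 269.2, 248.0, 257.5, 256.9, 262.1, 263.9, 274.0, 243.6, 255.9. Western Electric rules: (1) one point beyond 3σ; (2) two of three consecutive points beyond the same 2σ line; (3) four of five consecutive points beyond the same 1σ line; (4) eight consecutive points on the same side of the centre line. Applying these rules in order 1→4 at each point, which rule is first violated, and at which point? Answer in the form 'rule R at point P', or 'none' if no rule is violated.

Zone of each point (C = within 1σ̂, B = 1σ̂–2σ̂, A = 2σ̂–3σ̂, * = beyond 3σ̂; sign = side of CL): 1:-C, 2:-C, 3:+C, 4:-*, 5:+C, 6:+C, 7:-B, 8:-C, 9:-C, 10:+C, 11:+C, 12:+B, 13:-B, 14:-C
Rule 1 (one point beyond the 3σ limits) is satisfied at point 4.

rule 1 at point 4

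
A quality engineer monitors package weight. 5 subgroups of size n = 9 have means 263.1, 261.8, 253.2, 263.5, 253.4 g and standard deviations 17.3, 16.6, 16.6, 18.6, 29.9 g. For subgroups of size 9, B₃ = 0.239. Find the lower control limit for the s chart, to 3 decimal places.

s̄ = (17.3 + 16.6 + 16.6 + 18.6 + 29.9) / 5 = 19.8000
LCL_s = B₃·s̄ = 0.239 × 19.8000 = 4.7322

4.732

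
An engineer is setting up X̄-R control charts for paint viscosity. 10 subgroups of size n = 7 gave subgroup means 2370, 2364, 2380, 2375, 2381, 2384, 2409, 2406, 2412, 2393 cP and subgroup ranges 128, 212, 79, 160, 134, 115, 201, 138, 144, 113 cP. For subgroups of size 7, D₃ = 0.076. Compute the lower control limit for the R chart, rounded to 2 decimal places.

R̄ = (128 + 212 + 79 + 160 + 134 + 115 + 201 + 138 + 144 + 113) / 10 = 1424.0000 / 10 = 142.4000
LCL_R = D₃·R̄ = 0.076 × 142.4000 = 10.8224

10.82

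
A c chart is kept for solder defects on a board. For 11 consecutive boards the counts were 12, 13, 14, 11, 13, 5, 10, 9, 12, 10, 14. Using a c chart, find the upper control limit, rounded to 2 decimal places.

21.21

c̄ = (12 + 13 + 14 + 11 + 13 + 5 + 10 + 9 + 12 + 10 + 14) / 11 = 123 / 11 = 11.1818
UCL = c̄ + 3√c̄ = 11.1818 + 3 × √11.1818 = 11.1818 + 3 × 3.3439 = 21.2136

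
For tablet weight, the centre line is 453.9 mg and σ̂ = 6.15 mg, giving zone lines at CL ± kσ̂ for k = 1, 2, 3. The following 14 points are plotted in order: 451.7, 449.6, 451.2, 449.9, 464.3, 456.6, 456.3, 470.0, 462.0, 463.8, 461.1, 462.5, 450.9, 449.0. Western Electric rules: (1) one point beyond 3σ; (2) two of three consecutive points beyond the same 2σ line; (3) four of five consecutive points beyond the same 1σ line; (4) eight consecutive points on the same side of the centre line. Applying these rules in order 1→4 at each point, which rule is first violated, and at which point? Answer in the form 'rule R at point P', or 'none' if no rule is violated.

Zone of each point (C = within 1σ̂, B = 1σ̂–2σ̂, A = 2σ̂–3σ̂, * = beyond 3σ̂; sign = side of CL): 1:-C, 2:-C, 3:-C, 4:-C, 5:+B, 6:+C, 7:+C, 8:+A, 9:+B, 10:+B, 11:+B, 12:+B, 13:-C, 14:-C
Rule 3 (four of five consecutive points beyond the same 1σ limit) is satisfied at point 11.

rule 3 at point 11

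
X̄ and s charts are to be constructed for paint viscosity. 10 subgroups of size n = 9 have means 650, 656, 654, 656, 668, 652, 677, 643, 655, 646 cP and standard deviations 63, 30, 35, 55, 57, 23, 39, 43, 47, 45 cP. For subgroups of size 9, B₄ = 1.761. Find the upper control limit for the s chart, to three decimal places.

76.956

s̄ = (63 + 30 + 35 + 55 + 57 + 23 + 39 + 43 + 47 + 45) / 10 = 43.7000
UCL_s = B₄·s̄ = 1.761 × 43.7000 = 76.9557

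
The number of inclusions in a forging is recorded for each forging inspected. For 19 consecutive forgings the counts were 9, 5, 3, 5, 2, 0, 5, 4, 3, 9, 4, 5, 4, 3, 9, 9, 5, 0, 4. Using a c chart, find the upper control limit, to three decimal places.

c̄ = (9 + 5 + 3 + 5 + 2 + 0 + 5 + 4 + 3 + 9 + 4 + 5 + 4 + 3 + 9 + 9 + 5 + 0 + 4) / 19 = 88 / 19 = 4.6316
UCL = c̄ + 3√c̄ = 4.6316 + 3 × √4.6316 = 4.6316 + 3 × 2.1521 = 11.0879

11.088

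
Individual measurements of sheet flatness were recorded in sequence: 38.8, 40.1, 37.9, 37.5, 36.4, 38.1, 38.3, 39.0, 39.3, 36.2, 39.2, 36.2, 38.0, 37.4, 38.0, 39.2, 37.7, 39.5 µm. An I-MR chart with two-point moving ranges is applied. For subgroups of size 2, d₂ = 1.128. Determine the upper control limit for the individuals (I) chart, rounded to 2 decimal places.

X̄ = (38.8 + 40.1 + 37.9 + 37.5 + 36.4 + 38.1 + 38.3 + 39.0 + 39.3 + 36.2 + 39.2 + 36.2 + 38.0 + 37.4 + 38.0 + 39.2 + 37.7 + 39.5) / 18 = 38.1556
Moving ranges: 1.3, 2.2, 0.4, 1.1, 1.7, 0.2, 0.7, 0.3, 3.1, 3.0, 3.0, 1.8, 0.6, 0.6, 1.2, 1.5, 1.8; M̄R̄ = 24.5000 / 17 = 1.4412
UCL = X̄ + 3·M̄R̄/d₂ = 38.1556 + 3 × 1.4412 / 1.128 = 41.9885

41.99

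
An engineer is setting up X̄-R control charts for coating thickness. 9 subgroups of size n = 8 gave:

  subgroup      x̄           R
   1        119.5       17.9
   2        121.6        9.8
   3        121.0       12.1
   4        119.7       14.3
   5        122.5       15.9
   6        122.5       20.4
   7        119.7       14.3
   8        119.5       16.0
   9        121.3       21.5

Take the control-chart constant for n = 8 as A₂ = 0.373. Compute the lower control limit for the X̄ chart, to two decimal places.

X̄̄ = (119.5 + 121.6 + 121.0 + 119.7 + 122.5 + 122.5 + 119.7 + 119.5 + 121.3) / 9 = 1087.3000 / 9 = 120.8111
R̄ = (17.9 + 9.8 + 12.1 + 14.3 + 15.9 + 20.4 + 14.3 + 16.0 + 21.5) / 9 = 142.2000 / 9 = 15.8000
LCL = X̄̄ − A₂·R̄ = 120.8111 − 0.373 × 15.8000 = 114.9177

114.92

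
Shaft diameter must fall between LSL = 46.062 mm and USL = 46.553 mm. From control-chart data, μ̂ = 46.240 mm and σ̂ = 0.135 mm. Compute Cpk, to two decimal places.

Cpu = (USL − μ̂) / (3σ̂) = (46.553 − 46.240) / (3 × 0.135) = 0.7728; Cpl = (μ̂ − LSL) / (3σ̂) = (46.240 − 46.062) / (3 × 0.135) = 0.4395; Cpk = min(Cpu, Cpl) = 0.4395

0.44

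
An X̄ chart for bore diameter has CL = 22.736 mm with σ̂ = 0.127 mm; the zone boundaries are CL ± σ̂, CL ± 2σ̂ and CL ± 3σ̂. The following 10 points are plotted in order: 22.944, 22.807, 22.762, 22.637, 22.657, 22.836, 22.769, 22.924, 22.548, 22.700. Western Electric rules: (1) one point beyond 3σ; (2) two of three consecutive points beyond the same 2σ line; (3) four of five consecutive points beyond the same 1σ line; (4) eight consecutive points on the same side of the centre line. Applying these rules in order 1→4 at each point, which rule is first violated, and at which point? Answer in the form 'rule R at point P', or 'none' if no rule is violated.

Zone of each point (C = within 1σ̂, B = 1σ̂–2σ̂, A = 2σ̂–3σ̂, * = beyond 3σ̂; sign = side of CL): 1:+B, 2:+C, 3:+C, 4:-C, 5:-C, 6:+C, 7:+C, 8:+B, 9:-B, 10:-C
No rule fires across all 10 points.

none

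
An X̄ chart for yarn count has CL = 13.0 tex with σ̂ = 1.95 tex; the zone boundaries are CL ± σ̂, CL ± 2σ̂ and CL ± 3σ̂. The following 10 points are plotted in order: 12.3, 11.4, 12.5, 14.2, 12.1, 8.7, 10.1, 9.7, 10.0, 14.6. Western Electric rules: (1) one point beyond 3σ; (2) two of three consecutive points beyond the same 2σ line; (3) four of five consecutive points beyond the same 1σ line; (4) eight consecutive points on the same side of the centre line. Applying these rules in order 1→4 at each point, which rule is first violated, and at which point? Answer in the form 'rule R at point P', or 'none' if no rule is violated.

rule 3 at point 9

Zone of each point (C = within 1σ̂, B = 1σ̂–2σ̂, A = 2σ̂–3σ̂, * = beyond 3σ̂; sign = side of CL): 1:-C, 2:-C, 3:-C, 4:+C, 5:-C, 6:-A, 7:-B, 8:-B, 9:-B, 10:+C
Rule 3 (four of five consecutive points beyond the same 1σ limit) is satisfied at point 9.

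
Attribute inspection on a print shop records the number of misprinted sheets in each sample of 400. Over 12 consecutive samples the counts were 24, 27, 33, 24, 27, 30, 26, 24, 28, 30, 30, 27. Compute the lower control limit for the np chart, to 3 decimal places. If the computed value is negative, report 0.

p̄ = Σdᵢ / (k·n) = 330 / (12 × 400) = 0.06875
LCL = np̄ − 3·√(np̄(1−p̄)) = 27.5000 − 3 × 5.0606 = 12.3183

12.318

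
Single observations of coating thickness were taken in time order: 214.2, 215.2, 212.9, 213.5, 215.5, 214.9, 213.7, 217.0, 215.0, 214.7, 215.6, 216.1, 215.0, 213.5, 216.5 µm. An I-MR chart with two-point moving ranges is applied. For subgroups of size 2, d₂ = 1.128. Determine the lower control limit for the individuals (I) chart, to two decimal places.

211.03

X̄ = (214.2 + 215.2 + 212.9 + 213.5 + 215.5 + 214.9 + 213.7 + 217.0 + 215.0 + 214.7 + 215.6 + 216.1 + 215.0 + 213.5 + 216.5) / 15 = 214.8867
Moving ranges: 1.0, 2.3, 0.6, 2.0, 0.6, 1.2, 3.3, 2.0, 0.3, 0.9, 0.5, 1.1, 1.5, 3.0; M̄R̄ = 20.3000 / 14 = 1.4500
LCL = X̄ − 3·M̄R̄/d₂ = 214.8867 − 3 × 1.4500 / 1.128 = 211.0303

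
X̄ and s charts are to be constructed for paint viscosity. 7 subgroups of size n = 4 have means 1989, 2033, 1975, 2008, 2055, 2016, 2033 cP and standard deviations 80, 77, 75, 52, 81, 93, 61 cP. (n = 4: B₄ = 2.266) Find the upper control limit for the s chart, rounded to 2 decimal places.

s̄ = (80 + 77 + 75 + 52 + 81 + 93 + 61) / 7 = 74.1429
UCL_s = B₄·s̄ = 2.266 × 74.1429 = 168.0077

168.01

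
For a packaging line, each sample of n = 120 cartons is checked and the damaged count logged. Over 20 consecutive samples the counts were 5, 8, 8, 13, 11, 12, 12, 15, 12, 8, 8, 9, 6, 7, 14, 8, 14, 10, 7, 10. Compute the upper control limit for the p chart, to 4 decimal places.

0.1573

p̄ = Σdᵢ / (k·n) = 197 / (20 × 120) = 0.08208
UCL = p̄ + 3·√(p̄(1−p̄)/n) = 0.08208 + 3 × √(0.08208×0.91792/120) = 0.08208 + 3 × 0.02506 = 0.15726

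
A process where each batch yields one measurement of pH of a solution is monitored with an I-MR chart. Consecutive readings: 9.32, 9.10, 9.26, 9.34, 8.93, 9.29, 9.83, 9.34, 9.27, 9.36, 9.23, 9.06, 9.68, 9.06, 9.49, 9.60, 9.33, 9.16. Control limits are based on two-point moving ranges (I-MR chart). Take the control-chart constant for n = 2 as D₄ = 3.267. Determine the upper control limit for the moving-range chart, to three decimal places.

0.949

Moving ranges: 0.22, 0.16, 0.08, 0.41, 0.36, 0.54, 0.49, 0.07, 0.09, 0.13, 0.17, 0.62, 0.62, 0.43, 0.11, 0.27, 0.17; M̄R̄ = 4.9400 / 17 = 0.2906
UCL_MR = D₄·M̄R̄ = 3.267 × 0.2906 = 0.9494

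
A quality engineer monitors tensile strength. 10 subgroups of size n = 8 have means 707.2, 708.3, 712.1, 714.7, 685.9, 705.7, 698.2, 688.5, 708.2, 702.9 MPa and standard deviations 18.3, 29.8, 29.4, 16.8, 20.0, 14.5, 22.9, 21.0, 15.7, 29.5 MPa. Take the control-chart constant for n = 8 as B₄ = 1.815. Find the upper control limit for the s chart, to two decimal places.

s̄ = (18.3 + 29.8 + 29.4 + 16.8 + 20.0 + 14.5 + 22.9 + 21.0 + 15.7 + 29.5) / 10 = 21.7900
UCL_s = B₄·s̄ = 1.815 × 21.7900 = 39.5488

39.55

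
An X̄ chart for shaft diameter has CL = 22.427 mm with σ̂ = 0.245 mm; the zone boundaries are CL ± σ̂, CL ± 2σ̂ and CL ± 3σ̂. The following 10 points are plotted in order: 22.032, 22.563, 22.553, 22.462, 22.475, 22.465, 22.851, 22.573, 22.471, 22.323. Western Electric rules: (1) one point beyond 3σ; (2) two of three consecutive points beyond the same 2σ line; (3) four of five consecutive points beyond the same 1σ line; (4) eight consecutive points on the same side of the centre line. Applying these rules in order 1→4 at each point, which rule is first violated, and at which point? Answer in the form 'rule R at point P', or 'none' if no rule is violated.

Zone of each point (C = within 1σ̂, B = 1σ̂–2σ̂, A = 2σ̂–3σ̂, * = beyond 3σ̂; sign = side of CL): 1:-B, 2:+C, 3:+C, 4:+C, 5:+C, 6:+C, 7:+B, 8:+C, 9:+C, 10:-C
Rule 4 (eight consecutive points on the same side of the centre line) is satisfied at point 9.

rule 4 at point 9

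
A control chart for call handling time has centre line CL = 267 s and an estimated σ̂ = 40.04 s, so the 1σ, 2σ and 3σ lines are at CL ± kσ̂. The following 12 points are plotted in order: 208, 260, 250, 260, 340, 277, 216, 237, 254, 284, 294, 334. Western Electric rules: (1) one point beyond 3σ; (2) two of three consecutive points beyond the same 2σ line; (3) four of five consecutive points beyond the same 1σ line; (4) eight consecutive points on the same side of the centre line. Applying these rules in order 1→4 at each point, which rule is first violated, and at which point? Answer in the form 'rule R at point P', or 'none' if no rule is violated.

none

Zone of each point (C = within 1σ̂, B = 1σ̂–2σ̂, A = 2σ̂–3σ̂, * = beyond 3σ̂; sign = side of CL): 1:-B, 2:-C, 3:-C, 4:-C, 5:+B, 6:+C, 7:-B, 8:-C, 9:-C, 10:+C, 11:+C, 12:+B
No rule fires across all 12 points.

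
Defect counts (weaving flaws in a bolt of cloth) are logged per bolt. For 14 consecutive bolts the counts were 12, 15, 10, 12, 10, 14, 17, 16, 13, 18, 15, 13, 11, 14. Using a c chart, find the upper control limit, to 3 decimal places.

c̄ = (12 + 15 + 10 + 12 + 10 + 14 + 17 + 16 + 13 + 18 + 15 + 13 + 11 + 14) / 14 = 190 / 14 = 13.5714
UCL = c̄ + 3√c̄ = 13.5714 + 3 × √13.5714 = 13.5714 + 3 × 3.6839 = 24.6233

24.623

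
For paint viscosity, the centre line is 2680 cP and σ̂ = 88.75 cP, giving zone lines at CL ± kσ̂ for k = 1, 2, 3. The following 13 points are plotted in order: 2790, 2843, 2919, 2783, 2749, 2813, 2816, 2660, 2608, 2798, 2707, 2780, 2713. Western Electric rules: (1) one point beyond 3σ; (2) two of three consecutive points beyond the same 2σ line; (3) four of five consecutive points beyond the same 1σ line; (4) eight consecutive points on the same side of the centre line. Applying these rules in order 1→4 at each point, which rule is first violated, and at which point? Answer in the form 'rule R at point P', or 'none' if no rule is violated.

rule 3 at point 4

Zone of each point (C = within 1σ̂, B = 1σ̂–2σ̂, A = 2σ̂–3σ̂, * = beyond 3σ̂; sign = side of CL): 1:+B, 2:+B, 3:+A, 4:+B, 5:+C, 6:+B, 7:+B, 8:-C, 9:-C, 10:+B, 11:+C, 12:+B, 13:+C
Rule 3 (four of five consecutive points beyond the same 1σ limit) is satisfied at point 4.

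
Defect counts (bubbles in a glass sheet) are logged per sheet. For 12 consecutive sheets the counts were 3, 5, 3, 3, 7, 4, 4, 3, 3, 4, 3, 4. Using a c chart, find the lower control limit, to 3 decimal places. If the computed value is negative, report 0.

c̄ = (3 + 5 + 3 + 3 + 7 + 4 + 4 + 3 + 3 + 4 + 3 + 4) / 12 = 46 / 12 = 3.8333
LCL = c̄ − 3√c̄ = 3.8333 − 3 × 1.9579 = -2.0403 → 0 (cannot be negative)

0.000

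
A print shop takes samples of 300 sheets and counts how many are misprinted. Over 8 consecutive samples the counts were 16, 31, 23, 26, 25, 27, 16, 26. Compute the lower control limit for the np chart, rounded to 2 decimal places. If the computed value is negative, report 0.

p̄ = Σdᵢ / (k·n) = 190 / (8 × 300) = 0.07917
LCL = np̄ − 3·√(np̄(1−p̄)) = 23.7500 − 3 × 4.6765 = 9.7205

9.72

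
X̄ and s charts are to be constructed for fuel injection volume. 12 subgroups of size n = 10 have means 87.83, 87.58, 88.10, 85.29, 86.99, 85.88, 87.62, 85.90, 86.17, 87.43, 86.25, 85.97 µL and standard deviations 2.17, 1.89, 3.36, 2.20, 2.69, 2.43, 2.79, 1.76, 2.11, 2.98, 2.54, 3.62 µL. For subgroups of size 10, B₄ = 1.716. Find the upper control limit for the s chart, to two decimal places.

s̄ = (2.17 + 1.89 + 3.36 + 2.20 + 2.69 + 2.43 + 2.79 + 1.76 + 2.11 + 2.98 + 2.54 + 3.62) / 12 = 2.5450
UCL_s = B₄·s̄ = 1.716 × 2.5450 = 4.3672

4.37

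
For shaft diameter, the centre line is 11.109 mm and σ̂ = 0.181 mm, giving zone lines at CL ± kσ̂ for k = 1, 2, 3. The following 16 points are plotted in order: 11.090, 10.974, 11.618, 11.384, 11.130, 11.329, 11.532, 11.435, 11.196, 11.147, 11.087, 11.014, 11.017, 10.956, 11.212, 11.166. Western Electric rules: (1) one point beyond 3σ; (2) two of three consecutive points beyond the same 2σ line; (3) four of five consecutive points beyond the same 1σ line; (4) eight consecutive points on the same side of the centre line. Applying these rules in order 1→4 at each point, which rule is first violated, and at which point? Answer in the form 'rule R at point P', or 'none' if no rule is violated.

Zone of each point (C = within 1σ̂, B = 1σ̂–2σ̂, A = 2σ̂–3σ̂, * = beyond 3σ̂; sign = side of CL): 1:-C, 2:-C, 3:+A, 4:+B, 5:+C, 6:+B, 7:+A, 8:+B, 9:+C, 10:+C, 11:-C, 12:-C, 13:-C, 14:-C, 15:+C, 16:+C
Rule 3 (four of five consecutive points beyond the same 1σ limit) is satisfied at point 7.

rule 3 at point 7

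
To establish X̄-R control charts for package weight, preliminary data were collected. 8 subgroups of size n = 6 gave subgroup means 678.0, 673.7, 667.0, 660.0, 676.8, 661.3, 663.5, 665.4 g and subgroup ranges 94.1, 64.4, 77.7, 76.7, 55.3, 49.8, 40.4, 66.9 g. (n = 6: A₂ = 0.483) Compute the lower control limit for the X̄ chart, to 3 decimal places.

X̄̄ = (678.0 + 673.7 + 667.0 + 660.0 + 676.8 + 661.3 + 663.5 + 665.4) / 8 = 5345.7000 / 8 = 668.2125
R̄ = (94.1 + 64.4 + 77.7 + 76.7 + 55.3 + 49.8 + 40.4 + 66.9) / 8 = 525.3000 / 8 = 65.6625
LCL = X̄̄ − A₂·R̄ = 668.2125 − 0.483 × 65.6625 = 636.4975

636.498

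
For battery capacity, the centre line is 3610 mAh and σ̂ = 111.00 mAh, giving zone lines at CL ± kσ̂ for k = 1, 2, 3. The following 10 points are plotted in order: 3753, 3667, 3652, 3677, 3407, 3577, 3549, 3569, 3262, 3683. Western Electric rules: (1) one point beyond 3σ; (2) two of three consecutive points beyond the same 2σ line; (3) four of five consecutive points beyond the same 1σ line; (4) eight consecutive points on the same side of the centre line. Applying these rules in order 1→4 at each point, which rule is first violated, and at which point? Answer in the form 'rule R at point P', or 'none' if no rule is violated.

Zone of each point (C = within 1σ̂, B = 1σ̂–2σ̂, A = 2σ̂–3σ̂, * = beyond 3σ̂; sign = side of CL): 1:+B, 2:+C, 3:+C, 4:+C, 5:-B, 6:-C, 7:-C, 8:-C, 9:-*, 10:+C
Rule 1 (one point beyond the 3σ limits) is satisfied at point 9.

rule 1 at point 9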